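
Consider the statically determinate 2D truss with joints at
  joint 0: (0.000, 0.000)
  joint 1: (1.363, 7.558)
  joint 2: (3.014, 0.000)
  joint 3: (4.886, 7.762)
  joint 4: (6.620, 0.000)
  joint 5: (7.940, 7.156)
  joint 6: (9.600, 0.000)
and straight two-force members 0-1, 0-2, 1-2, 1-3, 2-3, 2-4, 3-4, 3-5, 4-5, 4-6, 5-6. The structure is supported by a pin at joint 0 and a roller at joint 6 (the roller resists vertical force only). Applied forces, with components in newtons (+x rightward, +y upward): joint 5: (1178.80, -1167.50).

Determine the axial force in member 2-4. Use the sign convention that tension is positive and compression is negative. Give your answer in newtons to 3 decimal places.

N=7 nodes, M=11 members, R=3 reactions → 2N=14, M+R=14
member 0 (0-1): L=7.6799, (cx,cy)=(0.1775,0.9841)
member 1 (0-2): L=3.0140, (cx,cy)=(1.0000,0.0000)
member 2 (1-2): L=7.7362, (cx,cy)=(0.2134,-0.9770)
member 3 (1-3): L=3.5289, (cx,cy)=(0.9983,0.0578)
member 4 (2-3): L=7.9845, (cx,cy)=(0.2345,0.9721)
member 5 (2-4): L=3.6060, (cx,cy)=(1.0000,0.0000)
member 6 (3-4): L=7.9533, (cx,cy)=(0.2180,-0.9759)
member 7 (3-5): L=3.1135, (cx,cy)=(0.9809,-0.1946)
member 8 (4-5): L=7.2767, (cx,cy)=(0.1814,0.9834)
member 9 (4-6): L=2.9800, (cx,cy)=(1.0000,0.0000)
member 10 (5-6): L=7.3460, (cx,cy)=(0.2260,-0.9741)
solve A·x = −loads:
  F[0-1] = +687.7346 N (tension)
  F[0-2] = +1056.7437 N (tension)
  F[1-2] = -676.9794 N (compression)
  F[1-3] = +266.9780 N (tension)
  F[2-3] = +680.3463 N (tension)
  F[2-4] = +752.7593 N (tension)
  F[3-4] = -816.3076 N (compression)
  F[3-5] = +615.7900 N (tension)
  F[4-5] = +810.1106 N (tension)
  F[4-6] = +427.8321 N (tension)
  F[5-6] = -1893.2895 N (compression)
  Rx@0 = -1178.8000 N
  Ry@0 = -676.8170 N
  Ry@6 = +1844.3170 N

752.759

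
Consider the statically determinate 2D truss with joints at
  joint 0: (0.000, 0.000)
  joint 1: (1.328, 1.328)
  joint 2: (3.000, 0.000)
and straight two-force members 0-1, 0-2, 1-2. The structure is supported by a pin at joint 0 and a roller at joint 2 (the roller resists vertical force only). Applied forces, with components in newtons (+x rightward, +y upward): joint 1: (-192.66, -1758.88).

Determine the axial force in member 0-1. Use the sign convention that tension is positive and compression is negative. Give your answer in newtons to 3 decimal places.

-1506.939

N=3 nodes, M=3 members, R=3 reactions → 2N=6, M+R=6
member 0 (0-1): L=1.8781, (cx,cy)=(0.7071,0.7071)
member 1 (0-2): L=3.0000, (cx,cy)=(1.0000,0.0000)
member 2 (1-2): L=2.1352, (cx,cy)=(0.7831,-0.6219)
solve A·x = −loads:
  F[0-1] = -1506.9388 N (compression)
  F[0-2] = +872.9066 N (tension)
  F[1-2] = -1114.7419 N (compression)
  Rx@0 = +192.6600 N
  Ry@0 = +1065.5666 N
  Ry@2 = +693.3134 N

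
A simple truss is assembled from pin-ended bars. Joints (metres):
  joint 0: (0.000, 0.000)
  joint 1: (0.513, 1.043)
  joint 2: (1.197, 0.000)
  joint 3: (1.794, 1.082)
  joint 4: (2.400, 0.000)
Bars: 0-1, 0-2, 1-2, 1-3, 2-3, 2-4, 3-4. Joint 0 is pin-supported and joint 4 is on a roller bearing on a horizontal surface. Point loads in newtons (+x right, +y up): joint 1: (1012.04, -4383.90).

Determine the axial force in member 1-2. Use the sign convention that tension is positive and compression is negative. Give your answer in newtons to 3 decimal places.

-1703.232

N=5 nodes, M=7 members, R=3 reactions → 2N=10, M+R=10
member 0 (0-1): L=1.1623, (cx,cy)=(0.4414,0.8973)
member 1 (0-2): L=1.1970, (cx,cy)=(1.0000,0.0000)
member 2 (1-2): L=1.2473, (cx,cy)=(0.5484,-0.8362)
member 3 (1-3): L=1.2816, (cx,cy)=(0.9995,0.0304)
member 4 (2-3): L=1.2358, (cx,cy)=(0.4831,0.8756)
member 5 (2-4): L=1.2030, (cx,cy)=(1.0000,0.0000)
member 6 (3-4): L=1.2401, (cx,cy)=(0.4887,-0.8725)
solve A·x = −loads:
  F[0-1] = -3351.0692 N (compression)
  F[0-2] = +2491.0469 N (tension)
  F[1-2] = -1703.2322 N (compression)
  F[1-3] = -1557.7264 N (compression)
  F[2-3] = +1626.6935 N (tension)
  F[2-4] = +771.1514 N (tension)
  F[3-4] = -1578.1183 N (compression)
  Rx@0 = -1012.0400 N
  Ry@0 = +3007.0257 N
  Ry@4 = +1376.8743 N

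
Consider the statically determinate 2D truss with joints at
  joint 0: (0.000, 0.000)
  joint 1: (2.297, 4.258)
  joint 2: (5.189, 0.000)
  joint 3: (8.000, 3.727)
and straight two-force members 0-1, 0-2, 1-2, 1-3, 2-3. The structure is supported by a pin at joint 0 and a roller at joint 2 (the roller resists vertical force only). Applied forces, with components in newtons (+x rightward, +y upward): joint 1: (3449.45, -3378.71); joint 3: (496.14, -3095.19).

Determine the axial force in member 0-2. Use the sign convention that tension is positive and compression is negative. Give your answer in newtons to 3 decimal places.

2337.702

N=4 nodes, M=5 members, R=3 reactions → 2N=8, M+R=8
member 0 (0-1): L=4.8381, (cx,cy)=(0.4748,0.8801)
member 1 (0-2): L=5.1890, (cx,cy)=(1.0000,0.0000)
member 2 (1-2): L=5.1473, (cx,cy)=(0.5619,-0.8272)
member 3 (1-3): L=5.7277, (cx,cy)=(0.9957,-0.0927)
member 4 (2-3): L=4.6682, (cx,cy)=(0.6022,0.7984)
solve A·x = −loads:
  F[0-1] = +3386.6138 N (tension)
  F[0-2] = +2337.7016 N (tension)
  F[1-2] = -7985.0742 N (compression)
  F[1-3] = +2656.3156 N (tension)
  F[2-3] = -3568.3973 N (compression)
  Rx@0 = -3945.5900 N
  Ry@0 = -2980.5785 N
  Ry@2 = +9454.4785 N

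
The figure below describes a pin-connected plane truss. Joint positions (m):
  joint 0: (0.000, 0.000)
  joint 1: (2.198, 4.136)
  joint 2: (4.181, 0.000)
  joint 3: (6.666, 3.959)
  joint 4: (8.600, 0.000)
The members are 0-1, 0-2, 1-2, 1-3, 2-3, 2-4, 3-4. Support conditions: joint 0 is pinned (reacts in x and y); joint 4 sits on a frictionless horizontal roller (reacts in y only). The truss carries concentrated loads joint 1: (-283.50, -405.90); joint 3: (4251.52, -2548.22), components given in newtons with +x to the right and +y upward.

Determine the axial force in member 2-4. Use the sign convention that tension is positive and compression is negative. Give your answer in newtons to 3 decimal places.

1905.054

N=5 nodes, M=7 members, R=3 reactions → 2N=10, M+R=10
member 0 (0-1): L=4.6838, (cx,cy)=(0.4693,0.8830)
member 1 (0-2): L=4.1810, (cx,cy)=(1.0000,0.0000)
member 2 (1-2): L=4.5868, (cx,cy)=(0.4323,-0.9017)
member 3 (1-3): L=4.4715, (cx,cy)=(0.9992,-0.0396)
member 4 (2-3): L=4.6743, (cx,cy)=(0.5316,0.8470)
member 5 (2-4): L=4.4190, (cx,cy)=(1.0000,0.0000)
member 6 (3-4): L=4.4061, (cx,cy)=(0.4389,-0.8985)
solve A·x = −loads:
  F[0-1] = +1070.8641 N (tension)
  F[0-2] = +3465.4848 N (tension)
  F[1-2] = -1563.0567 N (compression)
  F[1-3] = +1462.9334 N (tension)
  F[2-3] = +1664.0803 N (tension)
  F[2-4] = +1905.0539 N (tension)
  F[3-4] = -4340.1899 N (compression)
  Rx@0 = -3968.0200 N
  Ry@0 = -945.6259 N
  Ry@4 = +3899.7459 N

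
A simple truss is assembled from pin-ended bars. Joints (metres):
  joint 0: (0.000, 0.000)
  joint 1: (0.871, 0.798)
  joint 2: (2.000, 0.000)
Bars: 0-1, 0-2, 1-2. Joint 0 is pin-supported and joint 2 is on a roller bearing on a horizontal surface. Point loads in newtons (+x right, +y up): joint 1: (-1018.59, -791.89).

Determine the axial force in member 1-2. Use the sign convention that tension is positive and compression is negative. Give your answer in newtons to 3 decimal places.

106.635

N=3 nodes, M=3 members, R=3 reactions → 2N=6, M+R=6
member 0 (0-1): L=1.1813, (cx,cy)=(0.7373,0.6755)
member 1 (0-2): L=2.0000, (cx,cy)=(1.0000,0.0000)
member 2 (1-2): L=1.3826, (cx,cy)=(0.8166,-0.5772)
solve A·x = −loads:
  F[0-1] = -1263.3571 N (compression)
  F[0-2] = -87.0792 N (compression)
  F[1-2] = +106.6354 N (tension)
  Rx@0 = +1018.5900 N
  Ry@0 = +853.4393 N
  Ry@2 = -61.5493 N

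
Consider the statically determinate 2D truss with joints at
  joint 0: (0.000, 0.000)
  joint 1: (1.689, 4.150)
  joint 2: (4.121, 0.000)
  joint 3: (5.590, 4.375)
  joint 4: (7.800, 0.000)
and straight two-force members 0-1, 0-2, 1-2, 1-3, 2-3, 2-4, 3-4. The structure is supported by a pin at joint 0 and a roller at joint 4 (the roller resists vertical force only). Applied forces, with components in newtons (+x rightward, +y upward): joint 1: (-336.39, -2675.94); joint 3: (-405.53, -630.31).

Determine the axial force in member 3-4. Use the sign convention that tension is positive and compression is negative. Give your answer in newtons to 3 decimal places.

-699.911

N=5 nodes, M=7 members, R=3 reactions → 2N=10, M+R=10
member 0 (0-1): L=4.4805, (cx,cy)=(0.3770,0.9262)
member 1 (0-2): L=4.1210, (cx,cy)=(1.0000,0.0000)
member 2 (1-2): L=4.8101, (cx,cy)=(0.5056,-0.8628)
member 3 (1-3): L=3.9075, (cx,cy)=(0.9983,0.0576)
member 4 (2-3): L=4.6150, (cx,cy)=(0.3183,0.9480)
member 5 (2-4): L=3.6790, (cx,cy)=(1.0000,0.0000)
member 6 (3-4): L=4.9015, (cx,cy)=(0.4509,-0.8926)
solve A·x = −loads:
  F[0-1] = -2895.0984 N (compression)
  F[0-2] = +349.4269 N (tension)
  F[1-2] = -42.5625 N (compression)
  F[1-3] = -734.6562 N (compression)
  F[2-3] = +38.7362 N (tension)
  F[2-4] = +315.5772 N (tension)
  F[3-4] = -699.9106 N (compression)
  Rx@0 = +741.9200 N
  Ry@0 = +2681.5214 N
  Ry@4 = +624.7286 N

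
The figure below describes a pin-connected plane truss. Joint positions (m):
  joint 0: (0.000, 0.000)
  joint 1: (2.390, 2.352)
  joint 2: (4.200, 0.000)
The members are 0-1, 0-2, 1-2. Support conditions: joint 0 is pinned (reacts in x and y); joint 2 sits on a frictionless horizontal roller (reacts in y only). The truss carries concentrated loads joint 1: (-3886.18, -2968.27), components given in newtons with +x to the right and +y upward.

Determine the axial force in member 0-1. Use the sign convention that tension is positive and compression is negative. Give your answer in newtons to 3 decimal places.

N=3 nodes, M=3 members, R=3 reactions → 2N=6, M+R=6
member 0 (0-1): L=3.3532, (cx,cy)=(0.7128,0.7014)
member 1 (0-2): L=4.2000, (cx,cy)=(1.0000,0.0000)
member 2 (1-2): L=2.9678, (cx,cy)=(0.6099,-0.7925)
solve A·x = −loads:
  F[0-1] = -4926.3699 N (compression)
  F[0-2] = -374.9084 N (compression)
  F[1-2] = +614.7314 N (tension)
  Rx@0 = +3886.1800 N
  Ry@0 = +3455.4438 N
  Ry@2 = -487.1738 N

-4926.370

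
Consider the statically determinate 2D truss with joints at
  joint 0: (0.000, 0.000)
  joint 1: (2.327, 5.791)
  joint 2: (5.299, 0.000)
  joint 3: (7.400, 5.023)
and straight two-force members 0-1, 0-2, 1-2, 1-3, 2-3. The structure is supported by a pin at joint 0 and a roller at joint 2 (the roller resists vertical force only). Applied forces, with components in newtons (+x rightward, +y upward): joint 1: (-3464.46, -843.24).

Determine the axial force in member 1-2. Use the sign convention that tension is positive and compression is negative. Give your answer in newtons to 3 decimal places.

N=4 nodes, M=5 members, R=3 reactions → 2N=8, M+R=8
member 0 (0-1): L=6.2410, (cx,cy)=(0.3729,0.9279)
member 1 (0-2): L=5.2990, (cx,cy)=(1.0000,0.0000)
member 2 (1-2): L=6.5091, (cx,cy)=(0.4566,-0.8897)
member 3 (1-3): L=5.1308, (cx,cy)=(0.9887,-0.1497)
member 4 (2-3): L=5.4447, (cx,cy)=(0.3859,0.9225)
solve A·x = −loads:
  F[0-1] = -4590.0568 N (compression)
  F[0-2] = -1753.0372 N (compression)
  F[1-2] = +3839.4029 N (tension)
  F[1-3] = -0.0000 N (compression)
  F[2-3] = +0.0000 N (tension)
  Rx@0 = +3464.4600 N
  Ry@0 = +4259.0672 N
  Ry@2 = -3415.8272 N

3839.403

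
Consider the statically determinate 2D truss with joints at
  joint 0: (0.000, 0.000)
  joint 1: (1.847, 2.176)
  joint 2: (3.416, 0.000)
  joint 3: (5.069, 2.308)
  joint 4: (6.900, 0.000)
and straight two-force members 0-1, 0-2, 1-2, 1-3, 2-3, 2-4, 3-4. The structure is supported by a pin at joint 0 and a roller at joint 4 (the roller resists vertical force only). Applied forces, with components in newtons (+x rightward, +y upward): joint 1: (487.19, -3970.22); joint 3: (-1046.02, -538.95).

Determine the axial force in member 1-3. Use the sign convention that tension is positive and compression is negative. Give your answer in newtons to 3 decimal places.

N=5 nodes, M=7 members, R=3 reactions → 2N=10, M+R=10
member 0 (0-1): L=2.8542, (cx,cy)=(0.6471,0.7624)
member 1 (0-2): L=3.4160, (cx,cy)=(1.0000,0.0000)
member 2 (1-2): L=2.6827, (cx,cy)=(0.5849,-0.8111)
member 3 (1-3): L=3.2247, (cx,cy)=(0.9992,0.0409)
member 4 (2-3): L=2.8389, (cx,cy)=(0.5823,0.8130)
member 5 (2-4): L=3.4840, (cx,cy)=(1.0000,0.0000)
member 6 (3-4): L=2.9461, (cx,cy)=(0.6215,-0.7834)
solve A·x = −loads:
  F[0-1] = -4258.6267 N (compression)
  F[0-2] = +2197.0100 N (tension)
  F[1-2] = -1025.4593 N (compression)
  F[1-3] = -2645.4928 N (compression)
  F[2-3] = +1023.1083 N (tension)
  F[2-4] = +1001.5295 N (tension)
  F[3-4] = -1611.4650 N (compression)
  Rx@0 = +558.8300 N
  Ry@0 = +3246.7287 N
  Ry@4 = +1262.4413 N

-2645.493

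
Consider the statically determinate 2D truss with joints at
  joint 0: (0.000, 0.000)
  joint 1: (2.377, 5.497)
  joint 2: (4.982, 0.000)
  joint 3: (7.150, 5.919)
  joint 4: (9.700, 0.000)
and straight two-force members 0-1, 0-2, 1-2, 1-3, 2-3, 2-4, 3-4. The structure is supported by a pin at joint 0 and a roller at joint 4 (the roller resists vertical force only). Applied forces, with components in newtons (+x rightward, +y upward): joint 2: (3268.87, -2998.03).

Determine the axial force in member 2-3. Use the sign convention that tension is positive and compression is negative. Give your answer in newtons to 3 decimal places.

1759.289

N=5 nodes, M=7 members, R=3 reactions → 2N=10, M+R=10
member 0 (0-1): L=5.9889, (cx,cy)=(0.3969,0.9179)
member 1 (0-2): L=4.9820, (cx,cy)=(1.0000,0.0000)
member 2 (1-2): L=6.0830, (cx,cy)=(0.4282,-0.9037)
member 3 (1-3): L=4.7916, (cx,cy)=(0.9961,0.0881)
member 4 (2-3): L=6.3036, (cx,cy)=(0.3439,0.9390)
member 5 (2-4): L=4.7180, (cx,cy)=(1.0000,0.0000)
member 6 (3-4): L=6.4449, (cx,cy)=(0.3957,-0.9184)
solve A·x = −loads:
  F[0-1] = -1588.7106 N (compression)
  F[0-2] = +3899.4288 N (tension)
  F[1-2] = +1489.5666 N (tension)
  F[1-3] = -1273.4017 N (compression)
  F[2-3] = +1759.2888 N (tension)
  F[2-4] = +663.3761 N (tension)
  F[3-4] = -1676.6311 N (compression)
  Rx@0 = -3268.8700 N
  Ry@0 = +1458.2171 N
  Ry@4 = +1539.8129 N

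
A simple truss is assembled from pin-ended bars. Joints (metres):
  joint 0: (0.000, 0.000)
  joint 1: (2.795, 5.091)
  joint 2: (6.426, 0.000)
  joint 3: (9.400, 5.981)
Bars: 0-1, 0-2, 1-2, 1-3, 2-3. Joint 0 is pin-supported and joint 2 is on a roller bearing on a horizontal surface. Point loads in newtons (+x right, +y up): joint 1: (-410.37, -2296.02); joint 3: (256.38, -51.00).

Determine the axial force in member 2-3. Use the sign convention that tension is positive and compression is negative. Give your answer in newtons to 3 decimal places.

N=4 nodes, M=5 members, R=3 reactions → 2N=8, M+R=8
member 0 (0-1): L=5.8078, (cx,cy)=(0.4813,0.8766)
member 1 (0-2): L=6.4260, (cx,cy)=(1.0000,0.0000)
member 2 (1-2): L=6.2532, (cx,cy)=(0.5807,-0.8141)
member 3 (1-3): L=6.6647, (cx,cy)=(0.9910,0.1335)
member 4 (2-3): L=6.6796, (cx,cy)=(0.4452,0.8954)
solve A·x = −loads:
  F[0-1] = -1551.7631 N (compression)
  F[0-2] = +592.7976 N (tension)
  F[1-2] = -1099.4144 N (compression)
  F[1-3] = +304.7009 N (tension)
  F[2-3] = -102.3992 N (compression)
  Rx@0 = +153.9900 N
  Ry@0 = +1360.2489 N
  Ry@2 = +986.7711 N

-102.399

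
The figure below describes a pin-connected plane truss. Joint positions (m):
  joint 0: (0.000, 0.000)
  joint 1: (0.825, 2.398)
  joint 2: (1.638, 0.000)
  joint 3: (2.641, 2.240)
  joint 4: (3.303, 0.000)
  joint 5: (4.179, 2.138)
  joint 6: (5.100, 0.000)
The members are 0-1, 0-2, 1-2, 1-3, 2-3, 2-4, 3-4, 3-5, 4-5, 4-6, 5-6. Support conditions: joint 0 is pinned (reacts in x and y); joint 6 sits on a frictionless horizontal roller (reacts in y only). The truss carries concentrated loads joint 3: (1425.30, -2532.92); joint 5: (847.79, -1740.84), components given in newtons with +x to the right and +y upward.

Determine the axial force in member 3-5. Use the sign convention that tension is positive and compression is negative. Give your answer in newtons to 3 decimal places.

-1527.172

N=7 nodes, M=11 members, R=3 reactions → 2N=14, M+R=14
member 0 (0-1): L=2.5359, (cx,cy)=(0.3253,0.9456)
member 1 (0-2): L=1.6380, (cx,cy)=(1.0000,0.0000)
member 2 (1-2): L=2.5321, (cx,cy)=(0.3211,-0.9471)
member 3 (1-3): L=1.8229, (cx,cy)=(0.9962,-0.0867)
member 4 (2-3): L=2.4543, (cx,cy)=(0.4087,0.9127)
member 5 (2-4): L=1.6650, (cx,cy)=(1.0000,0.0000)
member 6 (3-4): L=2.3358, (cx,cy)=(0.2834,-0.9590)
member 7 (3-5): L=1.5414, (cx,cy)=(0.9978,-0.0662)
member 8 (4-5): L=2.3105, (cx,cy)=(0.3791,0.9253)
member 9 (4-6): L=1.7970, (cx,cy)=(1.0000,0.0000)
member 10 (5-6): L=2.3279, (cx,cy)=(0.3956,-0.9184)
solve A·x = −loads:
  F[0-1] = -586.1010 N (compression)
  F[0-2] = +2463.7617 N (tension)
  F[1-2] = +621.0404 N (tension)
  F[1-3] = -391.5498 N (compression)
  F[2-3] = -644.4272 N (compression)
  F[2-4] = +2926.5241 N (tension)
  F[3-4] = -1957.9227 N (compression)
  F[3-5] = -1527.1715 N (compression)
  F[4-5] = +2029.1365 N (tension)
  F[4-6] = +1602.2906 N (tension)
  F[5-6] = -4049.9778 N (compression)
  Rx@0 = -2273.0900 N
  Ry@0 = +554.2190 N
  Ry@6 = +3719.5410 N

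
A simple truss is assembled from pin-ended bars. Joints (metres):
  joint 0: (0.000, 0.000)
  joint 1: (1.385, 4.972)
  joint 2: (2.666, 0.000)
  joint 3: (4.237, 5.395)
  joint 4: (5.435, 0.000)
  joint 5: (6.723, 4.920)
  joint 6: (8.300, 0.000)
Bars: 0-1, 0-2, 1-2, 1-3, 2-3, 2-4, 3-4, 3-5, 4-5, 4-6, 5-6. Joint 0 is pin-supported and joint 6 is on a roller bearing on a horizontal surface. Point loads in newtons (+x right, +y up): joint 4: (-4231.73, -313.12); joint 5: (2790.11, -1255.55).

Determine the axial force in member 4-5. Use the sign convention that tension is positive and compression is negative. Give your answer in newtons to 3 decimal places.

N=7 nodes, M=11 members, R=3 reactions → 2N=14, M+R=14
member 0 (0-1): L=5.1613, (cx,cy)=(0.2683,0.9633)
member 1 (0-2): L=2.6660, (cx,cy)=(1.0000,0.0000)
member 2 (1-2): L=5.1344, (cx,cy)=(0.2495,-0.9684)
member 3 (1-3): L=2.8832, (cx,cy)=(0.9892,0.1467)
member 4 (2-3): L=5.6191, (cx,cy)=(0.2796,0.9601)
member 5 (2-4): L=2.7690, (cx,cy)=(1.0000,0.0000)
member 6 (3-4): L=5.5264, (cx,cy)=(0.2168,-0.9762)
member 7 (3-5): L=2.5310, (cx,cy)=(0.9822,-0.1877)
member 8 (4-5): L=5.0858, (cx,cy)=(0.2533,0.9674)
member 9 (4-6): L=2.8650, (cx,cy)=(1.0000,0.0000)
member 10 (5-6): L=5.1666, (cx,cy)=(0.3052,-0.9523)
solve A·x = −loads:
  F[0-1] = +1357.0304 N (tension)
  F[0-2] = -1805.7700 N (compression)
  F[1-2] = -1246.5425 N (compression)
  F[1-3] = +682.5419 N (tension)
  F[2-3] = +1257.2595 N (tension)
  F[2-4] = -2468.2848 N (compression)
  F[3-4] = -1608.2814 N (compression)
  F[3-5] = +1400.1831 N (tension)
  F[4-5] = +1946.6185 N (tension)
  F[4-6] = +921.8171 N (tension)
  F[5-6] = -3020.0521 N (compression)
  Rx@0 = +1441.6200 N
  Ry@0 = -1307.2590 N
  Ry@6 = +2875.9290 N

1946.619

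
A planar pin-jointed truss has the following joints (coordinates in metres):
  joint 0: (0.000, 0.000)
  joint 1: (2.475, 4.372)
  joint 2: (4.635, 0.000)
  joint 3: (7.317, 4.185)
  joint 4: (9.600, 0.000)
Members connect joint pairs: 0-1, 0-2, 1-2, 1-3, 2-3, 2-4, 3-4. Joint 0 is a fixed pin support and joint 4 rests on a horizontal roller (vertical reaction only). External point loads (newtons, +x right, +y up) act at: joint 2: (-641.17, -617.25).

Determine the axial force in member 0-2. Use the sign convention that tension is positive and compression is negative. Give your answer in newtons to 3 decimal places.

N=5 nodes, M=7 members, R=3 reactions → 2N=10, M+R=10
member 0 (0-1): L=5.0239, (cx,cy)=(0.4926,0.8702)
member 1 (0-2): L=4.6350, (cx,cy)=(1.0000,0.0000)
member 2 (1-2): L=4.8765, (cx,cy)=(0.4429,-0.8965)
member 3 (1-3): L=4.8456, (cx,cy)=(0.9993,-0.0386)
member 4 (2-3): L=4.9706, (cx,cy)=(0.5396,0.8419)
member 5 (2-4): L=4.9650, (cx,cy)=(1.0000,0.0000)
member 6 (3-4): L=4.7672, (cx,cy)=(0.4789,-0.8779)
solve A·x = −loads:
  F[0-1] = -366.8375 N (compression)
  F[0-2] = -460.4509 N (compression)
  F[1-2] = +370.9318 N (tension)
  F[1-3] = -345.2781 N (compression)
  F[2-3] = +338.1362 N (tension)
  F[2-4] = +162.5736 N (tension)
  F[3-4] = -339.4757 N (compression)
  Rx@0 = +641.1700 N
  Ry@0 = +319.2340 N
  Ry@4 = +298.0160 N

-460.451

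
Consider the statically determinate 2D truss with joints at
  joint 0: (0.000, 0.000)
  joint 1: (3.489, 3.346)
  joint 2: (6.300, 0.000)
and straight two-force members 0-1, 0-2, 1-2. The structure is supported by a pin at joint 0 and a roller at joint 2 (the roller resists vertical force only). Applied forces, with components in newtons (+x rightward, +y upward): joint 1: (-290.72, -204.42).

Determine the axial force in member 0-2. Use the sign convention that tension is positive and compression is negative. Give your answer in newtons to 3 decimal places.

N=3 nodes, M=3 members, R=3 reactions → 2N=6, M+R=6
member 0 (0-1): L=4.8341, (cx,cy)=(0.7217,0.6922)
member 1 (0-2): L=6.3000, (cx,cy)=(1.0000,0.0000)
member 2 (1-2): L=4.3701, (cx,cy)=(0.6432,-0.7657)
solve A·x = −loads:
  F[0-1] = -354.8520 N (compression)
  F[0-2] = -34.6081 N (compression)
  F[1-2] = +53.8028 N (tension)
  Rx@0 = +290.7200 N
  Ry@0 = +245.6149 N
  Ry@2 = -41.1949 N

-34.608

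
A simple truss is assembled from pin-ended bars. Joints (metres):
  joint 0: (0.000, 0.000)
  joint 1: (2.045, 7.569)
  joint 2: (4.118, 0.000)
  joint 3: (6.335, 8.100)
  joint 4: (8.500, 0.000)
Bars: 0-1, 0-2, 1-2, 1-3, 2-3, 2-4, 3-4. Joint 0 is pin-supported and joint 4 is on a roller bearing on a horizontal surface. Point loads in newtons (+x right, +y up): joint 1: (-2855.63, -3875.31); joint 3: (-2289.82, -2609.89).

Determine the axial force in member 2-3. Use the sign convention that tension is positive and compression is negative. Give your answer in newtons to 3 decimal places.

N=5 nodes, M=7 members, R=3 reactions → 2N=10, M+R=10
member 0 (0-1): L=7.8404, (cx,cy)=(0.2608,0.9654)
member 1 (0-2): L=4.1180, (cx,cy)=(1.0000,0.0000)
member 2 (1-2): L=7.8477, (cx,cy)=(0.2642,-0.9645)
member 3 (1-3): L=4.3227, (cx,cy)=(0.9924,0.1228)
member 4 (2-3): L=8.3979, (cx,cy)=(0.2640,0.9645)
member 5 (2-4): L=4.3820, (cx,cy)=(1.0000,0.0000)
member 6 (3-4): L=8.3843, (cx,cy)=(0.2582,-0.9661)
solve A·x = −loads:
  F[0-1] = -8631.4038 N (compression)
  F[0-2] = -2894.1321 N (compression)
  F[1-2] = +4544.9496 N (tension)
  F[1-3] = -600.7971 N (compression)
  F[2-3] = -4544.7452 N (compression)
  F[2-4] = -493.7880 N (compression)
  F[3-4] = +1912.2811 N (tension)
  Rx@0 = +5145.4500 N
  Ry@0 = +8332.6286 N
  Ry@4 = -1847.4286 N

-4544.745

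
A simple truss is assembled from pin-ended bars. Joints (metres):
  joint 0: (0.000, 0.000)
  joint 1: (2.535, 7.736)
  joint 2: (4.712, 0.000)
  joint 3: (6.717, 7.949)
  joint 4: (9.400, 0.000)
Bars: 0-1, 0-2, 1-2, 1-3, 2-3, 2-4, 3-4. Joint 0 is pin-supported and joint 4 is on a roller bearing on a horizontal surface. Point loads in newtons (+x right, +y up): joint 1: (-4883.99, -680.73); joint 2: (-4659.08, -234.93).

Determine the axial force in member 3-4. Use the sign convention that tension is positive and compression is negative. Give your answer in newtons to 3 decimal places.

N=5 nodes, M=7 members, R=3 reactions → 2N=10, M+R=10
member 0 (0-1): L=8.1408, (cx,cy)=(0.3114,0.9503)
member 1 (0-2): L=4.7120, (cx,cy)=(1.0000,0.0000)
member 2 (1-2): L=8.0365, (cx,cy)=(0.2709,-0.9626)
member 3 (1-3): L=4.1874, (cx,cy)=(0.9987,0.0509)
member 4 (2-3): L=8.1980, (cx,cy)=(0.2446,0.9696)
member 5 (2-4): L=4.6880, (cx,cy)=(1.0000,0.0000)
member 6 (3-4): L=8.3896, (cx,cy)=(0.3198,-0.9475)
solve A·x = −loads:
  F[0-1] = -4876.1777 N (compression)
  F[0-2] = -8024.6472 N (compression)
  F[1-2] = +4224.0787 N (tension)
  F[1-3] = +2224.1871 N (tension)
  F[2-3] = -3951.2066 N (compression)
  F[2-4] = -1254.9497 N (compression)
  F[3-4] = +3924.1536 N (tension)
  Rx@0 = +9543.0700 N
  Ry@0 = +4633.7351 N
  Ry@4 = -3718.0751 N

3924.154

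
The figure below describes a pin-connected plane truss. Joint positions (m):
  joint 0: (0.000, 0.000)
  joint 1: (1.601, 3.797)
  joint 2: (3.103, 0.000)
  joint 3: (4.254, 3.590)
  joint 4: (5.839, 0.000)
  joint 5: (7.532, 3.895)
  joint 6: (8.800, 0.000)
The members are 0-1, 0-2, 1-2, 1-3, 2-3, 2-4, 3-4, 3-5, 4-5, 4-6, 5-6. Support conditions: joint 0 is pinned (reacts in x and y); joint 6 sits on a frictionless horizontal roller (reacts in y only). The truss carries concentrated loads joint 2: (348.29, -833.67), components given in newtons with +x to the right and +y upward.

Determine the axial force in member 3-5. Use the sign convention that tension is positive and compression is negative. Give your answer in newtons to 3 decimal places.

N=7 nodes, M=11 members, R=3 reactions → 2N=14, M+R=14
member 0 (0-1): L=4.1207, (cx,cy)=(0.3885,0.9214)
member 1 (0-2): L=3.1030, (cx,cy)=(1.0000,0.0000)
member 2 (1-2): L=4.0833, (cx,cy)=(0.3678,-0.9299)
member 3 (1-3): L=2.6611, (cx,cy)=(0.9970,-0.0778)
member 4 (2-3): L=3.7700, (cx,cy)=(0.3053,0.9523)
member 5 (2-4): L=2.7360, (cx,cy)=(1.0000,0.0000)
member 6 (3-4): L=3.9243, (cx,cy)=(0.4039,-0.9148)
member 7 (3-5): L=3.2922, (cx,cy)=(0.9957,0.0926)
member 8 (4-5): L=4.2470, (cx,cy)=(0.3986,0.9171)
member 9 (4-6): L=2.9610, (cx,cy)=(1.0000,0.0000)
member 10 (5-6): L=4.0962, (cx,cy)=(0.3096,-0.9509)
solve A·x = −loads:
  F[0-1] = -585.7216 N (compression)
  F[0-2] = +575.8566 N (tension)
  F[1-2] = +618.5863 N (tension)
  F[1-3] = -456.4912 N (compression)
  F[2-3] = +271.4124 N (tension)
  F[2-4] = +372.2445 N (tension)
  F[3-4] = -345.0265 N (compression)
  F[3-5] = -233.8973 N (compression)
  F[4-5] = +344.1596 N (tension)
  F[4-6] = +95.6985 N (tension)
  F[5-6] = -309.1483 N (compression)
  Rx@0 = -348.2900 N
  Ry@0 = +539.7066 N
  Ry@6 = +293.9634 N

-233.897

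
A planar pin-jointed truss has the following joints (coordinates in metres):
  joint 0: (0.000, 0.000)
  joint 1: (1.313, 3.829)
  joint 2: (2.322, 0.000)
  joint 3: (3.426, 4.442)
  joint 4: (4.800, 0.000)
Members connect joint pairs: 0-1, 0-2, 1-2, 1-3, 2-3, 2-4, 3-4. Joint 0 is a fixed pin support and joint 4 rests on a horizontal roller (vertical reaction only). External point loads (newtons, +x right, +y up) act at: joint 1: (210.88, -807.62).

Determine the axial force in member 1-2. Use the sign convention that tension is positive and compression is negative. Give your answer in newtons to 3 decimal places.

N=5 nodes, M=7 members, R=3 reactions → 2N=10, M+R=10
member 0 (0-1): L=4.0479, (cx,cy)=(0.3244,0.9459)
member 1 (0-2): L=2.3220, (cx,cy)=(1.0000,0.0000)
member 2 (1-2): L=3.9597, (cx,cy)=(0.2548,-0.9670)
member 3 (1-3): L=2.2001, (cx,cy)=(0.9604,0.2786)
member 4 (2-3): L=4.5771, (cx,cy)=(0.2412,0.9705)
member 5 (2-4): L=2.4780, (cx,cy)=(1.0000,0.0000)
member 6 (3-4): L=4.6496, (cx,cy)=(0.2955,-0.9553)
solve A·x = −loads:
  F[0-1] = -442.4019 N (compression)
  F[0-2] = +354.3812 N (tension)
  F[1-2] = -472.6112 N (compression)
  F[1-3] = -243.5983 N (compression)
  F[2-3] = +470.9134 N (tension)
  F[2-4] = +120.3684 N (tension)
  F[3-4] = -407.3294 N (compression)
  Rx@0 = -210.8800 N
  Ry@0 = +418.4815 N
  Ry@4 = +389.1385 N

-472.611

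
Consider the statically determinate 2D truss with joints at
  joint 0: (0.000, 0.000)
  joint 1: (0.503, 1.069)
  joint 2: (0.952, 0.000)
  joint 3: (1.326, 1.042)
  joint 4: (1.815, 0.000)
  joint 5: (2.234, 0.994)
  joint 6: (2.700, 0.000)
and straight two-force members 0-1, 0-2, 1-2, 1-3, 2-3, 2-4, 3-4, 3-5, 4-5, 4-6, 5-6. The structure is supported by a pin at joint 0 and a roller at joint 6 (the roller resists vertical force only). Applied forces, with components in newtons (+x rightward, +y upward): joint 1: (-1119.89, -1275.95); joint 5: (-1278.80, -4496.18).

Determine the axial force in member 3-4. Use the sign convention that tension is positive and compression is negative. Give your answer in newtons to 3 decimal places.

N=7 nodes, M=11 members, R=3 reactions → 2N=14, M+R=14
member 0 (0-1): L=1.1814, (cx,cy)=(0.4258,0.9048)
member 1 (0-2): L=0.9520, (cx,cy)=(1.0000,0.0000)
member 2 (1-2): L=1.1595, (cx,cy)=(0.3872,-0.9220)
member 3 (1-3): L=0.8234, (cx,cy)=(0.9995,-0.0328)
member 4 (2-3): L=1.1071, (cx,cy)=(0.3378,0.9412)
member 5 (2-4): L=0.8630, (cx,cy)=(1.0000,0.0000)
member 6 (3-4): L=1.1510, (cx,cy)=(0.4248,-0.9053)
member 7 (3-5): L=0.9093, (cx,cy)=(0.9986,-0.0528)
member 8 (4-5): L=1.0787, (cx,cy)=(0.3884,0.9215)
member 9 (4-6): L=0.8850, (cx,cy)=(1.0000,0.0000)
member 10 (5-6): L=1.0978, (cx,cy)=(0.4245,-0.9054)
solve A·x = −loads:
  F[0-1] = -3015.3843 N (compression)
  F[0-2] = -1114.8712 N (compression)
  F[1-2] = +1603.3294 N (tension)
  F[1-3] = -785.2358 N (compression)
  F[2-3] = -1570.5657 N (compression)
  F[2-4] = +36.5879 N (tension)
  F[3-4] = +1724.0573 N (tension)
  F[3-5] = -2050.6862 N (compression)
  F[4-5] = -1693.7341 N (compression)
  F[4-6] = +1426.9239 N (tension)
  F[5-6] = -3361.5766 N (compression)
  Rx@0 = +2398.6900 N
  Ry@0 = +2728.4339 N
  Ry@6 = +3043.6961 N

1724.057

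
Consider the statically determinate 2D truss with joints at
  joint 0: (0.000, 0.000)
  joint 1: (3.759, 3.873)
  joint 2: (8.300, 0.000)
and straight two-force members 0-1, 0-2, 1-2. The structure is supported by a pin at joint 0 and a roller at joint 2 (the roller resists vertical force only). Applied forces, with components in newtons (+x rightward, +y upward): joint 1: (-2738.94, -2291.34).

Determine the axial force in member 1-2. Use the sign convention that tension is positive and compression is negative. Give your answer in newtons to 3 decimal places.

370.355

N=3 nodes, M=3 members, R=3 reactions → 2N=6, M+R=6
member 0 (0-1): L=5.3972, (cx,cy)=(0.6965,0.7176)
member 1 (0-2): L=8.3000, (cx,cy)=(1.0000,0.0000)
member 2 (1-2): L=5.9683, (cx,cy)=(0.7609,-0.6489)
solve A·x = −loads:
  F[0-1] = -3528.0278 N (compression)
  F[0-2] = -281.7852 N (compression)
  F[1-2] = +370.3553 N (tension)
  Rx@0 = +2738.9400 N
  Ry@0 = +2531.6734 N
  Ry@2 = -240.3334 N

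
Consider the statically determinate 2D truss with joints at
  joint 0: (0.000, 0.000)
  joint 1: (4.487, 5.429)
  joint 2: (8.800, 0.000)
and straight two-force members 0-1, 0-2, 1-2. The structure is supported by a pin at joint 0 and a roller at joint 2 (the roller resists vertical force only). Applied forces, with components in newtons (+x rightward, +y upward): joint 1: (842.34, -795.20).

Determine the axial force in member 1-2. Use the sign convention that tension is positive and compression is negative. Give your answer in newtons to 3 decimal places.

-1181.534

N=3 nodes, M=3 members, R=3 reactions → 2N=6, M+R=6
member 0 (0-1): L=7.0432, (cx,cy)=(0.6371,0.7708)
member 1 (0-2): L=8.8000, (cx,cy)=(1.0000,0.0000)
member 2 (1-2): L=6.9337, (cx,cy)=(0.6220,-0.7830)
solve A·x = −loads:
  F[0-1] = +168.5603 N (tension)
  F[0-2] = +734.9562 N (tension)
  F[1-2] = -1181.5339 N (compression)
  Rx@0 = -842.3400 N
  Ry@0 = -129.9280 N
  Ry@2 = +925.1280 N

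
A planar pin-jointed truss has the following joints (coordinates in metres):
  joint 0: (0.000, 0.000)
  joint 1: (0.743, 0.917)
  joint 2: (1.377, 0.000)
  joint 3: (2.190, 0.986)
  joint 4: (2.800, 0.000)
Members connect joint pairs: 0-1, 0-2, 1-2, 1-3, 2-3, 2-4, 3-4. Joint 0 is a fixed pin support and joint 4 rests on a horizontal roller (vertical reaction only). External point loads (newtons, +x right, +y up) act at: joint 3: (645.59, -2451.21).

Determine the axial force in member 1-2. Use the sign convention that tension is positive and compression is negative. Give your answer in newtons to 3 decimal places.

N=5 nodes, M=7 members, R=3 reactions → 2N=10, M+R=10
member 0 (0-1): L=1.1802, (cx,cy)=(0.6295,0.7770)
member 1 (0-2): L=1.3770, (cx,cy)=(1.0000,0.0000)
member 2 (1-2): L=1.1148, (cx,cy)=(0.5687,-0.8225)
member 3 (1-3): L=1.4486, (cx,cy)=(0.9989,0.0476)
member 4 (2-3): L=1.2780, (cx,cy)=(0.6362,0.7715)
member 5 (2-4): L=1.4230, (cx,cy)=(1.0000,0.0000)
member 6 (3-4): L=1.1594, (cx,cy)=(0.5261,-0.8504)
solve A·x = −loads:
  F[0-1] = -394.7054 N (compression)
  F[0-2] = +894.0726 N (tension)
  F[1-2] = +346.9893 N (tension)
  F[1-3] = -446.3209 N (compression)
  F[2-3] = -369.9262 N (compression)
  F[2-4] = +1326.7415 N (tension)
  F[3-4] = -2521.7611 N (compression)
  Rx@0 = -645.5900 N
  Ry@0 = +306.6737 N
  Ry@4 = +2144.5363 N

346.989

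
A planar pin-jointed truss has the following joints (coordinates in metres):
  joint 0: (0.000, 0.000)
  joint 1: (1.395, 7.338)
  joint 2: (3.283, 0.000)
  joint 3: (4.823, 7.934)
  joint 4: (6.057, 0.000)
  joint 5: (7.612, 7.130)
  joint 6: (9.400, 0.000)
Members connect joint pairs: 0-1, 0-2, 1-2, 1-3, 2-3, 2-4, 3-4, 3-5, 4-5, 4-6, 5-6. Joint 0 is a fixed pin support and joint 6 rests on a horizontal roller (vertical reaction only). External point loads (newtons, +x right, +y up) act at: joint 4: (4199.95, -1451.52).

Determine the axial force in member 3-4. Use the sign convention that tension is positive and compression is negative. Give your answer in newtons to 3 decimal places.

642.792

N=7 nodes, M=11 members, R=3 reactions → 2N=14, M+R=14
member 0 (0-1): L=7.4694, (cx,cy)=(0.1868,0.9824)
member 1 (0-2): L=3.2830, (cx,cy)=(1.0000,0.0000)
member 2 (1-2): L=7.5770, (cx,cy)=(0.2492,-0.9685)
member 3 (1-3): L=3.4794, (cx,cy)=(0.9852,0.1713)
member 4 (2-3): L=8.0821, (cx,cy)=(0.1905,0.9817)
member 5 (2-4): L=2.7740, (cx,cy)=(1.0000,0.0000)
member 6 (3-4): L=8.0294, (cx,cy)=(0.1537,-0.9881)
member 7 (3-5): L=2.9026, (cx,cy)=(0.9609,-0.2770)
member 8 (4-5): L=7.2976, (cx,cy)=(0.2131,0.9770)
member 9 (4-6): L=3.3430, (cx,cy)=(1.0000,0.0000)
member 10 (5-6): L=7.3508, (cx,cy)=(0.2432,-0.9700)
solve A·x = −loads:
  F[0-1] = -525.4614 N (compression)
  F[0-2] = +4298.0859 N (tension)
  F[1-2] = +493.3421 N (tension)
  F[1-3] = -224.3810 N (compression)
  F[2-3] = -486.6984 N (compression)
  F[2-4] = +4513.7527 N (tension)
  F[3-4] = +642.7922 N (tension)
  F[3-5] = -429.3920 N (compression)
  F[4-5] = +835.5536 N (tension)
  F[4-6] = +234.5475 N (tension)
  F[5-6] = -964.2644 N (compression)
  Rx@0 = -4199.9500 N
  Ry@0 = +516.2161 N
  Ry@6 = +935.3039 N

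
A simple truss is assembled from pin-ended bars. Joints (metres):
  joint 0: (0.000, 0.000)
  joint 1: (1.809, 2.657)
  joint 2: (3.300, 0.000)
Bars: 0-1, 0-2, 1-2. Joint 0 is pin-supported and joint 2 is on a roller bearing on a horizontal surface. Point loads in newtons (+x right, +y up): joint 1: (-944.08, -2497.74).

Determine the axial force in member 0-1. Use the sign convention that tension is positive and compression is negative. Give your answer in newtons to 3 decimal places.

-2284.837

N=3 nodes, M=3 members, R=3 reactions → 2N=6, M+R=6
member 0 (0-1): L=3.2144, (cx,cy)=(0.5628,0.8266)
member 1 (0-2): L=3.3000, (cx,cy)=(1.0000,0.0000)
member 2 (1-2): L=3.0468, (cx,cy)=(0.4894,-0.8721)
solve A·x = −loads:
  F[0-1] = -2284.8373 N (compression)
  F[0-2] = +341.7955 N (tension)
  F[1-2] = -698.4358 N (compression)
  Rx@0 = +944.0800 N
  Ry@0 = +1888.6518 N
  Ry@2 = +609.0882 N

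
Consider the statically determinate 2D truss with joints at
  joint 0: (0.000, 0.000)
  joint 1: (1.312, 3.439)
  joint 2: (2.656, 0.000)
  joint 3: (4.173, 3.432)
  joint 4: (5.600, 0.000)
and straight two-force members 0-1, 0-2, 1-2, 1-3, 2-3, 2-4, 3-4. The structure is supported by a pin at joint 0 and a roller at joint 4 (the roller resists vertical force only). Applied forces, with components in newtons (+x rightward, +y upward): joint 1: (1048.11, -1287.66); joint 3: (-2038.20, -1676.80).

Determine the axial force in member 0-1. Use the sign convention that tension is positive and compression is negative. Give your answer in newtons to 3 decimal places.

-2160.660

N=5 nodes, M=7 members, R=3 reactions → 2N=10, M+R=10
member 0 (0-1): L=3.6808, (cx,cy)=(0.3564,0.9343)
member 1 (0-2): L=2.6560, (cx,cy)=(1.0000,0.0000)
member 2 (1-2): L=3.6923, (cx,cy)=(0.3640,-0.9314)
member 3 (1-3): L=2.8610, (cx,cy)=(1.0000,-0.0024)
member 4 (2-3): L=3.7523, (cx,cy)=(0.4043,0.9146)
member 5 (2-4): L=2.9440, (cx,cy)=(1.0000,0.0000)
member 6 (3-4): L=3.7168, (cx,cy)=(0.3839,-0.9234)
solve A·x = −loads:
  F[0-1] = -2160.6597 N (compression)
  F[0-2] = -219.9289 N (compression)
  F[1-2] = +790.4571 N (tension)
  F[1-3] = -2106.0046 N (compression)
  F[2-3] = -804.9456 N (compression)
  F[2-4] = +393.2242 N (tension)
  F[3-4] = -1024.2147 N (compression)
  Rx@0 = +990.0900 N
  Ry@0 = +2018.7378 N
  Ry@4 = +945.7222 N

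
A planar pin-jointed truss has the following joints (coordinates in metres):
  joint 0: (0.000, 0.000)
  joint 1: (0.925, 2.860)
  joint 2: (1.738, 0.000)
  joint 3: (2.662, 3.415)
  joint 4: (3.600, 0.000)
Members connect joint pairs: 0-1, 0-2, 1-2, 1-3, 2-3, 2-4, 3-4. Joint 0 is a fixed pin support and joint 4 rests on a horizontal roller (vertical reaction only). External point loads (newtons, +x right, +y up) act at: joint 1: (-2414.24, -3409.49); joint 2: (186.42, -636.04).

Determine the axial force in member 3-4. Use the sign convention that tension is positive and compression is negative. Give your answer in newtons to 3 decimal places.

762.081

N=5 nodes, M=7 members, R=3 reactions → 2N=10, M+R=10
member 0 (0-1): L=3.0059, (cx,cy)=(0.3077,0.9515)
member 1 (0-2): L=1.7380, (cx,cy)=(1.0000,0.0000)
member 2 (1-2): L=2.9733, (cx,cy)=(0.2734,-0.9619)
member 3 (1-3): L=1.8235, (cx,cy)=(0.9526,0.3044)
member 4 (2-3): L=3.5378, (cx,cy)=(0.2612,0.9653)
member 5 (2-4): L=1.8620, (cx,cy)=(1.0000,0.0000)
member 6 (3-4): L=3.5415, (cx,cy)=(0.2649,-0.9643)
solve A·x = −loads:
  F[0-1] = -5024.2027 N (compression)
  F[0-2] = -681.7135 N (compression)
  F[1-2] = +1570.9082 N (tension)
  F[1-3] = +460.4402 N (tension)
  F[2-3] = -906.4659 N (compression)
  F[2-4] = -201.8455 N (compression)
  F[3-4] = +762.0806 N (tension)
  Rx@0 = +2227.8200 N
  Ry@0 = +4780.3941 N
  Ry@4 = -734.8641 N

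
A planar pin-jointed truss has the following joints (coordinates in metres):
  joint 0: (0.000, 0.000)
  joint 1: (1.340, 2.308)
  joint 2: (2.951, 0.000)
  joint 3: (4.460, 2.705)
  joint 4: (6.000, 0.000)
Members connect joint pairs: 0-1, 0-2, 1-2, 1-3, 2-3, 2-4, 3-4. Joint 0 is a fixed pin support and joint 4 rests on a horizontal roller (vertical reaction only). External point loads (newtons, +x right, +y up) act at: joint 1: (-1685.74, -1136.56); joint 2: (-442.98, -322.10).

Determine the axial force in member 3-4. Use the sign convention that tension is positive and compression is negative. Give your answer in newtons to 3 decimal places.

N=5 nodes, M=7 members, R=3 reactions → 2N=10, M+R=10
member 0 (0-1): L=2.6688, (cx,cy)=(0.5021,0.8648)
member 1 (0-2): L=2.9510, (cx,cy)=(1.0000,0.0000)
member 2 (1-2): L=2.8146, (cx,cy)=(0.5724,-0.8200)
member 3 (1-3): L=3.1452, (cx,cy)=(0.9920,0.1262)
member 4 (2-3): L=3.0974, (cx,cy)=(0.4872,0.8733)
member 5 (2-4): L=3.0490, (cx,cy)=(1.0000,0.0000)
member 6 (3-4): L=3.1127, (cx,cy)=(0.4948,-0.8690)
solve A·x = −loads:
  F[0-1] = -1959.8026 N (compression)
  F[0-2] = -1144.7044 N (compression)
  F[1-2] = +725.3201 N (tension)
  F[1-3] = +288.8872 N (tension)
  F[2-3] = -312.2189 N (compression)
  F[2-4] = -134.4706 N (compression)
  F[3-4] = +271.7926 N (tension)
  Rx@0 = +2128.7200 N
  Ry@0 = +1694.8567 N
  Ry@4 = -236.1967 N

271.793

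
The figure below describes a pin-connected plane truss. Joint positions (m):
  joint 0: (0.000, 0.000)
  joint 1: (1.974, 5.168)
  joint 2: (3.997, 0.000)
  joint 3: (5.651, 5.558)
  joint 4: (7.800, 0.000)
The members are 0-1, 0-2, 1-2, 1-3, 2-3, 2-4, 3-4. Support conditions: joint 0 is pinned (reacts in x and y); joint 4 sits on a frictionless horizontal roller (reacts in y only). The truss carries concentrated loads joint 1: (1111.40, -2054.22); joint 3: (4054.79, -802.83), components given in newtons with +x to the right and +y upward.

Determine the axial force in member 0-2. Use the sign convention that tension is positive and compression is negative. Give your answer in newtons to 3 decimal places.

N=5 nodes, M=7 members, R=3 reactions → 2N=10, M+R=10
member 0 (0-1): L=5.5322, (cx,cy)=(0.3568,0.9342)
member 1 (0-2): L=3.9970, (cx,cy)=(1.0000,0.0000)
member 2 (1-2): L=5.5498, (cx,cy)=(0.3645,-0.9312)
member 3 (1-3): L=3.6976, (cx,cy)=(0.9944,0.1055)
member 4 (2-3): L=5.7989, (cx,cy)=(0.2852,0.9585)
member 5 (2-4): L=3.8030, (cx,cy)=(1.0000,0.0000)
member 6 (3-4): L=5.9590, (cx,cy)=(0.3606,-0.9327)
solve A·x = −loads:
  F[0-1] = +2001.9188 N (tension)
  F[0-2] = +4451.8613 N (tension)
  F[1-2] = -4089.7383 N (compression)
  F[1-3] = +1099.8337 N (tension)
  F[2-3] = +3973.4101 N (tension)
  F[2-4] = +1827.7664 N (tension)
  F[3-4] = -5068.2373 N (compression)
  Rx@0 = -5166.1900 N
  Ry@0 = -1870.1373 N
  Ry@4 = +4727.1873 N

4451.861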